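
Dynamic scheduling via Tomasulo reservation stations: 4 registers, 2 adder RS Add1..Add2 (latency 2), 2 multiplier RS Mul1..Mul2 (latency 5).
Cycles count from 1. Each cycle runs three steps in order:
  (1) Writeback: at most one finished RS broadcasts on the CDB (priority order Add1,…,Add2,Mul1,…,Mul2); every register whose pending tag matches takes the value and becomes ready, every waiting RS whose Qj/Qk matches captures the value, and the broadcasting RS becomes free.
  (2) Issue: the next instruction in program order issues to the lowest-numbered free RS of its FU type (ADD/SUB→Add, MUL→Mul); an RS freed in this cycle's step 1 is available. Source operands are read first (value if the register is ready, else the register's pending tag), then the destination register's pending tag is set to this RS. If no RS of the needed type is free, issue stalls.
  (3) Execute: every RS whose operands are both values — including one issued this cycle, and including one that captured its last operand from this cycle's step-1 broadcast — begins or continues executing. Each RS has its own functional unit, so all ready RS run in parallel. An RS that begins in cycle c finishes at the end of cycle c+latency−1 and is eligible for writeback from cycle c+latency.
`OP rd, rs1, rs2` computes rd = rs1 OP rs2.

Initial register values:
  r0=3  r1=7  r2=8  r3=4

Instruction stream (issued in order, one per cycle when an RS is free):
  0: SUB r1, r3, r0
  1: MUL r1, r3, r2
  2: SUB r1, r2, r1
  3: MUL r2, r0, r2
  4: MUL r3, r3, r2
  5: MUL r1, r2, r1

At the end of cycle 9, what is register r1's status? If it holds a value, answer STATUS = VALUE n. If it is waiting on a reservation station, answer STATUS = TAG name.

cycle 1: issue SUB r1<-Add1 // r0:3,r1:Add1,r2:8,r3:4
cycle 2: issue MUL r1<-Mul1 // r0:3,r1:Mul1,r2:8,r3:4
cycle 3: CDB Add1=1; issue SUB r1<-Add1 // r0:3,r1:Add1,r2:8,r3:4
cycle 4: issue MUL r2<-Mul2 // r0:3,r1:Add1,r2:Mul2,r3:4
cycle 5: stall // r0:3,r1:Add1,r2:Mul2,r3:4
cycle 6: stall // r0:3,r1:Add1,r2:Mul2,r3:4
cycle 7: CDB Mul1=32; issue MUL r3<-Mul1 // r0:3,r1:Add1,r2:Mul2,r3:Mul1
cycle 8: stall // r0:3,r1:Add1,r2:Mul2,r3:Mul1
cycle 9: CDB Add1=-24; stall // r0:3,r1:-24,r2:Mul2,r3:Mul1

STATUS = VALUE -24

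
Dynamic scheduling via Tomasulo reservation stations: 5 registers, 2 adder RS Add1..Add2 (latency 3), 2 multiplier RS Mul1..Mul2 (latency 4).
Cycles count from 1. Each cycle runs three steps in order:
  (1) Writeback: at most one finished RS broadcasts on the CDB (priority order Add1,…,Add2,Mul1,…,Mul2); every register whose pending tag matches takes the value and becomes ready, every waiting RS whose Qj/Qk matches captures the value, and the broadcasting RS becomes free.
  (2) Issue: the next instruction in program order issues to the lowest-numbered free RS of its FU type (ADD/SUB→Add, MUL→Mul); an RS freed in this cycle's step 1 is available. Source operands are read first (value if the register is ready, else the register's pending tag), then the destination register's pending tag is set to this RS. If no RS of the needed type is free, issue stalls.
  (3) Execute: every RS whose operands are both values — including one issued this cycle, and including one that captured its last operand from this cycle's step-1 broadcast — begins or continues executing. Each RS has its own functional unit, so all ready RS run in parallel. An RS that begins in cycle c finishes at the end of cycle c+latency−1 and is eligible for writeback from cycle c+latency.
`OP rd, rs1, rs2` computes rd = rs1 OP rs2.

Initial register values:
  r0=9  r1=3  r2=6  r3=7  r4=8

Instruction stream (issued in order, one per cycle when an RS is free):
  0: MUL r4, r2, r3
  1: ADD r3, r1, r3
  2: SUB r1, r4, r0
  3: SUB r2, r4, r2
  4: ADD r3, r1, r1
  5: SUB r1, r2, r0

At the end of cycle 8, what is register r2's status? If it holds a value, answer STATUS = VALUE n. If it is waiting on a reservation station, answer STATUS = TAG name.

STATUS = TAG Add1

c1: issue MUL r4<-Mul1 | r0:9,r1:3,r2:6,r3:7,r4:Mul1
c2: issue ADD r3<-Add1 | r0:9,r1:3,r2:6,r3:Add1,r4:Mul1
c3: issue SUB r1<-Add2 | r0:9,r1:Add2,r2:6,r3:Add1,r4:Mul1
c4: stall | r0:9,r1:Add2,r2:6,r3:Add1,r4:Mul1
c5: CDB Add1=10; issue SUB r2<-Add1 | r0:9,r1:Add2,r2:Add1,r3:10,r4:Mul1
c6: CDB Mul1=42; stall | r0:9,r1:Add2,r2:Add1,r3:10,r4:42
c7: stall | r0:9,r1:Add2,r2:Add1,r3:10,r4:42
c8: stall | r0:9,r1:Add2,r2:Add1,r3:10,r4:42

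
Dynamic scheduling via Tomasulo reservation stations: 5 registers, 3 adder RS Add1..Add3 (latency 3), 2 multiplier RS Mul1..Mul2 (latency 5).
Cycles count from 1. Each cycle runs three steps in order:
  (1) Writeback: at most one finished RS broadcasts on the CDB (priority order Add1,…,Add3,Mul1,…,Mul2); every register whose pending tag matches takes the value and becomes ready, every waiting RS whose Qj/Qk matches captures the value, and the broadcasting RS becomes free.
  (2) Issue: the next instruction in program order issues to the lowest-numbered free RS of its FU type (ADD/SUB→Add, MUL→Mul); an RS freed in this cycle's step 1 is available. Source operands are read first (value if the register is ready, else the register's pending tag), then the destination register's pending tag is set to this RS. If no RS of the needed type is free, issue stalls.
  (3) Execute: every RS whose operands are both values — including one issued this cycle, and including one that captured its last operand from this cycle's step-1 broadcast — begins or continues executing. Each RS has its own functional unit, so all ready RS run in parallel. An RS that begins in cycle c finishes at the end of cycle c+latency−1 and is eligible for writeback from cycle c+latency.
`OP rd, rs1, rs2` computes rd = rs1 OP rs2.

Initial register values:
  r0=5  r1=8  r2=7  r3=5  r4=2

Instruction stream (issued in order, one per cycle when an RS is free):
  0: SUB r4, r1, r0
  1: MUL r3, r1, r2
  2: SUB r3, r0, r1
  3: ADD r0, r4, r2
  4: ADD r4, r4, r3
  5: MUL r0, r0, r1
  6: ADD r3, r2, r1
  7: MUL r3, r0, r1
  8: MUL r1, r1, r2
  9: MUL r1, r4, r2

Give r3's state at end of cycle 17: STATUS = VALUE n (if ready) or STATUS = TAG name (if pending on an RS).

STATUS = VALUE 640

cycle 1: issue SUB r4<-Add1 // r0:5,r1:8,r2:7,r3:5,r4:Add1
cycle 2: issue MUL r3<-Mul1 // r0:5,r1:8,r2:7,r3:Mul1,r4:Add1
cycle 3: issue SUB r3<-Add2 // r0:5,r1:8,r2:7,r3:Add2,r4:Add1
cycle 4: CDB Add1=3; issue ADD r0<-Add1 // r0:Add1,r1:8,r2:7,r3:Add2,r4:3
cycle 5: issue ADD r4<-Add3 // r0:Add1,r1:8,r2:7,r3:Add2,r4:Add3
cycle 6: CDB Add2=-3; issue MUL r0<-Mul2 // r0:Mul2,r1:8,r2:7,r3:-3,r4:Add3
cycle 7: CDB Add1=10; issue ADD r3<-Add1 // r0:Mul2,r1:8,r2:7,r3:Add1,r4:Add3
cycle 8: CDB Mul1=56; issue MUL r3<-Mul1 // r0:Mul2,r1:8,r2:7,r3:Mul1,r4:Add3
cycle 9: CDB Add3=0; stall // r0:Mul2,r1:8,r2:7,r3:Mul1,r4:0
cycle 10: CDB Add1=15; stall // r0:Mul2,r1:8,r2:7,r3:Mul1,r4:0
cycle 11: stall // r0:Mul2,r1:8,r2:7,r3:Mul1,r4:0
cycle 12: CDB Mul2=80; issue MUL r1<-Mul2 // r0:80,r1:Mul2,r2:7,r3:Mul1,r4:0
cycle 13: stall // r0:80,r1:Mul2,r2:7,r3:Mul1,r4:0
cycle 14: stall // r0:80,r1:Mul2,r2:7,r3:Mul1,r4:0
cycle 15: stall // r0:80,r1:Mul2,r2:7,r3:Mul1,r4:0
cycle 16: stall // r0:80,r1:Mul2,r2:7,r3:Mul1,r4:0
cycle 17: CDB Mul1=640; issue MUL r1<-Mul1 // r0:80,r1:Mul1,r2:7,r3:640,r4:0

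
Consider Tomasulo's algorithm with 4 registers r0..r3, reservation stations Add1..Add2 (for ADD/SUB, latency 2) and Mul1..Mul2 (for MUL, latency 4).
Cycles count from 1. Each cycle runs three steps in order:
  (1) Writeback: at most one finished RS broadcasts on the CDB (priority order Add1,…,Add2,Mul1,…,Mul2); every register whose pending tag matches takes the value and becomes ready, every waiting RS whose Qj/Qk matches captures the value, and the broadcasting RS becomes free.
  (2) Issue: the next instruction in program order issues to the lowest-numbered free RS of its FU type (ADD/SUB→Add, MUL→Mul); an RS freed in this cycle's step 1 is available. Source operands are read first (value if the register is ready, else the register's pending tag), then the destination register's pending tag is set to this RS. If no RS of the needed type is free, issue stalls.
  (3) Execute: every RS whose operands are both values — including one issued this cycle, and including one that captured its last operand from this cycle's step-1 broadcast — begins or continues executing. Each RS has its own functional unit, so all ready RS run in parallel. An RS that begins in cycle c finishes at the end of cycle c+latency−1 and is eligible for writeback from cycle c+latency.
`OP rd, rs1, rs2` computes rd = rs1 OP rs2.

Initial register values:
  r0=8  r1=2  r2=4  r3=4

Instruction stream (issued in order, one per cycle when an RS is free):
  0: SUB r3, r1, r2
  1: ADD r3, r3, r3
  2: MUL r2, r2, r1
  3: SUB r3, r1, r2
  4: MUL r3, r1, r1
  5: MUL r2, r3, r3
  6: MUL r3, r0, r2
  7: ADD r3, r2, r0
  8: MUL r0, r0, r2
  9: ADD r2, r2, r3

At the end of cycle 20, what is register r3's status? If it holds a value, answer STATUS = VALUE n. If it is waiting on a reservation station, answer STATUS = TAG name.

STATUS = VALUE 24

  c1: issue SUB r3<-Add1  regs: r0:8,r1:2,r2:4,r3:Add1
  c2: issue ADD r3<-Add2  regs: r0:8,r1:2,r2:4,r3:Add2
  c3: CDB Add1=-2; issue MUL r2<-Mul1  regs: r0:8,r1:2,r2:Mul1,r3:Add2
  c4: issue SUB r3<-Add1  regs: r0:8,r1:2,r2:Mul1,r3:Add1
  c5: CDB Add2=-4; issue MUL r3<-Mul2  regs: r0:8,r1:2,r2:Mul1,r3:Mul2
  c6: stall  regs: r0:8,r1:2,r2:Mul1,r3:Mul2
  c7: CDB Mul1=8; issue MUL r2<-Mul1  regs: r0:8,r1:2,r2:Mul1,r3:Mul2
  c8: stall  regs: r0:8,r1:2,r2:Mul1,r3:Mul2
  c9: CDB Add1=-6; stall  regs: r0:8,r1:2,r2:Mul1,r3:Mul2
  c10: CDB Mul2=4; issue MUL r3<-Mul2  regs: r0:8,r1:2,r2:Mul1,r3:Mul2
  c11: issue ADD r3<-Add1  regs: r0:8,r1:2,r2:Mul1,r3:Add1
  c12: stall  regs: r0:8,r1:2,r2:Mul1,r3:Add1
  c13: stall  regs: r0:8,r1:2,r2:Mul1,r3:Add1
  c14: CDB Mul1=16; issue MUL r0<-Mul1  regs: r0:Mul1,r1:2,r2:16,r3:Add1
  c15: issue ADD r2<-Add2  regs: r0:Mul1,r1:2,r2:Add2,r3:Add1
  c16: CDB Add1=24  regs: r0:Mul1,r1:2,r2:Add2,r3:24
  c17: -  regs: r0:Mul1,r1:2,r2:Add2,r3:24
  c18: CDB Add2=40  regs: r0:Mul1,r1:2,r2:40,r3:24
  c19: CDB Mul1=128  regs: r0:128,r1:2,r2:40,r3:24
  c20: CDB Mul2=128  regs: r0:128,r1:2,r2:40,r3:24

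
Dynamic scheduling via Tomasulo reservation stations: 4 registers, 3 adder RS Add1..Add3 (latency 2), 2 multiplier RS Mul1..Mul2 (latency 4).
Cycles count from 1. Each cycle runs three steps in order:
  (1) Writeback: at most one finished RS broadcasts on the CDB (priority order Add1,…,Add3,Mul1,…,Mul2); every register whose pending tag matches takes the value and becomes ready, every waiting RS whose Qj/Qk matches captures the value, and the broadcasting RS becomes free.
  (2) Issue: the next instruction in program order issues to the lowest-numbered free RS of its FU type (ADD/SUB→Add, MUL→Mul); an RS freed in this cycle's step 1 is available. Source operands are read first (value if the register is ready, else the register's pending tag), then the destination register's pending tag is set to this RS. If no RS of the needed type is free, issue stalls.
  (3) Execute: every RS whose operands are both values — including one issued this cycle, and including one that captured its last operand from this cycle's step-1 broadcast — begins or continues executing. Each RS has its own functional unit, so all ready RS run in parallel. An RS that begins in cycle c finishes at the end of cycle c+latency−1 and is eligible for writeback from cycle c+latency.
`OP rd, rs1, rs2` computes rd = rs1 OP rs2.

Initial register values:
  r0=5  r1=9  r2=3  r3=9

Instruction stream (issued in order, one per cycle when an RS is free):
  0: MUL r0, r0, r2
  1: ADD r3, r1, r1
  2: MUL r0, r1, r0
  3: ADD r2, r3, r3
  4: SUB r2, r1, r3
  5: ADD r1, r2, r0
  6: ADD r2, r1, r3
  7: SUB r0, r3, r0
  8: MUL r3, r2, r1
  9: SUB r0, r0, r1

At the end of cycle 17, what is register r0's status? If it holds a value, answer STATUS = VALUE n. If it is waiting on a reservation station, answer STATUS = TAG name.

cycle 1: issue MUL r0<-Mul1 // r0:Mul1,r1:9,r2:3,r3:9
cycle 2: issue ADD r3<-Add1 // r0:Mul1,r1:9,r2:3,r3:Add1
cycle 3: issue MUL r0<-Mul2 // r0:Mul2,r1:9,r2:3,r3:Add1
cycle 4: CDB Add1=18; issue ADD r2<-Add1 // r0:Mul2,r1:9,r2:Add1,r3:18
cycle 5: CDB Mul1=15; issue SUB r2<-Add2 // r0:Mul2,r1:9,r2:Add2,r3:18
cycle 6: CDB Add1=36; issue ADD r1<-Add1 // r0:Mul2,r1:Add1,r2:Add2,r3:18
cycle 7: CDB Add2=-9; issue ADD r2<-Add2 // r0:Mul2,r1:Add1,r2:Add2,r3:18
cycle 8: issue SUB r0<-Add3 // r0:Add3,r1:Add1,r2:Add2,r3:18
cycle 9: CDB Mul2=135; issue MUL r3<-Mul1 // r0:Add3,r1:Add1,r2:Add2,r3:Mul1
cycle 10: stall // r0:Add3,r1:Add1,r2:Add2,r3:Mul1
cycle 11: CDB Add1=126; issue SUB r0<-Add1 // r0:Add1,r1:126,r2:Add2,r3:Mul1
cycle 12: CDB Add3=-117 // r0:Add1,r1:126,r2:Add2,r3:Mul1
cycle 13: CDB Add2=144 // r0:Add1,r1:126,r2:144,r3:Mul1
cycle 14: CDB Add1=-243 // r0:-243,r1:126,r2:144,r3:Mul1
cycle 15: - // r0:-243,r1:126,r2:144,r3:Mul1
cycle 16: - // r0:-243,r1:126,r2:144,r3:Mul1
cycle 17: CDB Mul1=18144 // r0:-243,r1:126,r2:144,r3:18144

STATUS = VALUE -243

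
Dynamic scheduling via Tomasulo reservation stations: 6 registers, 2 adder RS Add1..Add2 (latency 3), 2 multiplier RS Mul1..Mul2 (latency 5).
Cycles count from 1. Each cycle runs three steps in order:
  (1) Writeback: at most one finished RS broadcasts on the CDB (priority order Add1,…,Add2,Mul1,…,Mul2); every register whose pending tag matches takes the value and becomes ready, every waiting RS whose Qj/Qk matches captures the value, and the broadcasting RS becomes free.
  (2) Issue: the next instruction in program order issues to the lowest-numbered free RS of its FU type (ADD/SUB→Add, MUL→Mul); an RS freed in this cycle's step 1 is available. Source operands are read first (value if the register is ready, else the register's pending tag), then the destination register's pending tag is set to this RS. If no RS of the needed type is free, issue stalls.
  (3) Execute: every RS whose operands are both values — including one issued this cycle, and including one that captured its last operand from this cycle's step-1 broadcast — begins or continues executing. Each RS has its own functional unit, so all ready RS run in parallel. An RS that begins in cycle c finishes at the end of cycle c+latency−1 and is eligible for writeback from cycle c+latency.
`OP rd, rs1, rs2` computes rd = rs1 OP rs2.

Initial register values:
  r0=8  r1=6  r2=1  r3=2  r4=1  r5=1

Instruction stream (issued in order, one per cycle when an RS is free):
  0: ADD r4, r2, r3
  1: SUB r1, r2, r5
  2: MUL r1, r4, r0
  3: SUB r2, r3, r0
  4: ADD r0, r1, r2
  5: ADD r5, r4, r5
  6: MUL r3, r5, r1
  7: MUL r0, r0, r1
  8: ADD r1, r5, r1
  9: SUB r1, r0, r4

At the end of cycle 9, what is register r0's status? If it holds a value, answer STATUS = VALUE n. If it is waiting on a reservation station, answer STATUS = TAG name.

c1: issue ADD r4<-Add1 | r0:8,r1:6,r2:1,r3:2,r4:Add1,r5:1
c2: issue SUB r1<-Add2 | r0:8,r1:Add2,r2:1,r3:2,r4:Add1,r5:1
c3: issue MUL r1<-Mul1 | r0:8,r1:Mul1,r2:1,r3:2,r4:Add1,r5:1
c4: CDB Add1=3; issue SUB r2<-Add1 | r0:8,r1:Mul1,r2:Add1,r3:2,r4:3,r5:1
c5: CDB Add2=0; issue ADD r0<-Add2 | r0:Add2,r1:Mul1,r2:Add1,r3:2,r4:3,r5:1
c6: stall | r0:Add2,r1:Mul1,r2:Add1,r3:2,r4:3,r5:1
c7: CDB Add1=-6; issue ADD r5<-Add1 | r0:Add2,r1:Mul1,r2:-6,r3:2,r4:3,r5:Add1
c8: issue MUL r3<-Mul2 | r0:Add2,r1:Mul1,r2:-6,r3:Mul2,r4:3,r5:Add1
c9: CDB Mul1=24; issue MUL r0<-Mul1 | r0:Mul1,r1:24,r2:-6,r3:Mul2,r4:3,r5:Add1

STATUS = TAG Mul1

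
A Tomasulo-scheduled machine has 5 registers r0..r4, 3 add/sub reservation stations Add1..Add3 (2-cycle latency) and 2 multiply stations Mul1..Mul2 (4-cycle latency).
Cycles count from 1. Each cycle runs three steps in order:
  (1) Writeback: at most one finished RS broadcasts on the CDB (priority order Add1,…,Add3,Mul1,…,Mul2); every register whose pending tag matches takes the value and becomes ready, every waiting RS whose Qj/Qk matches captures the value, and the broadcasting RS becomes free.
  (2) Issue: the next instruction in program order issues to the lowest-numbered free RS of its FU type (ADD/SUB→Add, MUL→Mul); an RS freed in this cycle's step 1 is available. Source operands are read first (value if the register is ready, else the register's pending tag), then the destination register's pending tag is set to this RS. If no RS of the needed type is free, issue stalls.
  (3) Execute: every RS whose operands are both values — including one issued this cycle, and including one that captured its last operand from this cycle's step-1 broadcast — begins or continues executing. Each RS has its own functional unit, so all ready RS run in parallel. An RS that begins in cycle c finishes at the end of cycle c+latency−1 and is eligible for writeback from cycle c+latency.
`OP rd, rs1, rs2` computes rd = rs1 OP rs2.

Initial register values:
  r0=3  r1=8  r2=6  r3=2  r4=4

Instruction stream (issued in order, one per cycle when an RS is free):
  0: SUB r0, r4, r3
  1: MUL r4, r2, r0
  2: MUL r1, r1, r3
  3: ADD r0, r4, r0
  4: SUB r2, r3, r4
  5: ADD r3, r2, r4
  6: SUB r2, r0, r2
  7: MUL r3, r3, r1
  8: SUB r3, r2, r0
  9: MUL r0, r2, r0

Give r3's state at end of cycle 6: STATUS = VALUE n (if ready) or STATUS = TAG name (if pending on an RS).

STATUS = TAG Add3

  c1: issue SUB r0<-Add1  regs: r0:Add1,r1:8,r2:6,r3:2,r4:4
  c2: issue MUL r4<-Mul1  regs: r0:Add1,r1:8,r2:6,r3:2,r4:Mul1
  c3: CDB Add1=2; issue MUL r1<-Mul2  regs: r0:2,r1:Mul2,r2:6,r3:2,r4:Mul1
  c4: issue ADD r0<-Add1  regs: r0:Add1,r1:Mul2,r2:6,r3:2,r4:Mul1
  c5: issue SUB r2<-Add2  regs: r0:Add1,r1:Mul2,r2:Add2,r3:2,r4:Mul1
  c6: issue ADD r3<-Add3  regs: r0:Add1,r1:Mul2,r2:Add2,r3:Add3,r4:Mul1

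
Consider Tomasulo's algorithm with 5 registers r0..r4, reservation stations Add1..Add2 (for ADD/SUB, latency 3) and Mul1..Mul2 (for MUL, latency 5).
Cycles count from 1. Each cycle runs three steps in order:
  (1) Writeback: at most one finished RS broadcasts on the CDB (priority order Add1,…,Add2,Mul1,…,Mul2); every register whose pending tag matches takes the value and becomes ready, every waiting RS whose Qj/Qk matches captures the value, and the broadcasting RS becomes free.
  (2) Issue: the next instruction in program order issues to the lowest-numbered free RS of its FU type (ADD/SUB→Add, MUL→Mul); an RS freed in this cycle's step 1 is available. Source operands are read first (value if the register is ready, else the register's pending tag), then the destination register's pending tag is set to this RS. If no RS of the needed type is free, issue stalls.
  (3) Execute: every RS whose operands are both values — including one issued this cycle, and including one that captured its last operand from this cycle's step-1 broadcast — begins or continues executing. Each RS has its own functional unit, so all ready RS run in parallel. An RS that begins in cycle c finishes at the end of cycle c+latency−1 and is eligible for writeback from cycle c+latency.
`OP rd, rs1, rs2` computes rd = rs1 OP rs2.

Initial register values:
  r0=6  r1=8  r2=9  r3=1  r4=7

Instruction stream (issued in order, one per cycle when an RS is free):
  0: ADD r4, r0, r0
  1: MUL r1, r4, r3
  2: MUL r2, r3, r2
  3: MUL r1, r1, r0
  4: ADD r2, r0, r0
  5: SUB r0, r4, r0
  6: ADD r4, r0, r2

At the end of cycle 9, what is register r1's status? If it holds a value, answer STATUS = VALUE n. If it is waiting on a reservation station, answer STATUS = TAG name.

cycle 1: issue ADD r4<-Add1 // r0:6,r1:8,r2:9,r3:1,r4:Add1
cycle 2: issue MUL r1<-Mul1 // r0:6,r1:Mul1,r2:9,r3:1,r4:Add1
cycle 3: issue MUL r2<-Mul2 // r0:6,r1:Mul1,r2:Mul2,r3:1,r4:Add1
cycle 4: CDB Add1=12; stall // r0:6,r1:Mul1,r2:Mul2,r3:1,r4:12
cycle 5: stall // r0:6,r1:Mul1,r2:Mul2,r3:1,r4:12
cycle 6: stall // r0:6,r1:Mul1,r2:Mul2,r3:1,r4:12
cycle 7: stall // r0:6,r1:Mul1,r2:Mul2,r3:1,r4:12
cycle 8: CDB Mul2=9; issue MUL r1<-Mul2 // r0:6,r1:Mul2,r2:9,r3:1,r4:12
cycle 9: CDB Mul1=12; issue ADD r2<-Add1 // r0:6,r1:Mul2,r2:Add1,r3:1,r4:12

STATUS = TAG Mul2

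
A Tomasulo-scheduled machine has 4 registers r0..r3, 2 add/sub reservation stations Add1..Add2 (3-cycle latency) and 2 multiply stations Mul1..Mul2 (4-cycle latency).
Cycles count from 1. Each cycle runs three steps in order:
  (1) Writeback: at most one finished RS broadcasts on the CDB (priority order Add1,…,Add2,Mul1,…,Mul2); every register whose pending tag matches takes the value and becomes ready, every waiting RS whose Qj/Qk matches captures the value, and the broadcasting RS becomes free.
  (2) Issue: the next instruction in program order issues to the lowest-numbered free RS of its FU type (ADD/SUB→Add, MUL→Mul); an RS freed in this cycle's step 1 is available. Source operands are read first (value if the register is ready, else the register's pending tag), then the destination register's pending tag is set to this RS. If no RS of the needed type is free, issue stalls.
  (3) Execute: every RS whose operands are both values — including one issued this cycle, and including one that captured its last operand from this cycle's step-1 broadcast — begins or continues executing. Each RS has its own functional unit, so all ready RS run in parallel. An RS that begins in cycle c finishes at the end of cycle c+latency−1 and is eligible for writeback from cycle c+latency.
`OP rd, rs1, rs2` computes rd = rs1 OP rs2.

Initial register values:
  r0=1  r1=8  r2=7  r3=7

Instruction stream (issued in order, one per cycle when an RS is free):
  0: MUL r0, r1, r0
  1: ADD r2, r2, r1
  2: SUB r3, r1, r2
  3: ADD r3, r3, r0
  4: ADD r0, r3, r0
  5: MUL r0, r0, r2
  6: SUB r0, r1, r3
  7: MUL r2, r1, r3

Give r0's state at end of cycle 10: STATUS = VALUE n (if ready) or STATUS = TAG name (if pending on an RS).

c1: issue MUL r0<-Mul1 | r0:Mul1,r1:8,r2:7,r3:7
c2: issue ADD r2<-Add1 | r0:Mul1,r1:8,r2:Add1,r3:7
c3: issue SUB r3<-Add2 | r0:Mul1,r1:8,r2:Add1,r3:Add2
c4: stall | r0:Mul1,r1:8,r2:Add1,r3:Add2
c5: CDB Add1=15; issue ADD r3<-Add1 | r0:Mul1,r1:8,r2:15,r3:Add1
c6: CDB Mul1=8; stall | r0:8,r1:8,r2:15,r3:Add1
c7: stall | r0:8,r1:8,r2:15,r3:Add1
c8: CDB Add2=-7; issue ADD r0<-Add2 | r0:Add2,r1:8,r2:15,r3:Add1
c9: issue MUL r0<-Mul1 | r0:Mul1,r1:8,r2:15,r3:Add1
c10: stall | r0:Mul1,r1:8,r2:15,r3:Add1

STATUS = TAG Mul1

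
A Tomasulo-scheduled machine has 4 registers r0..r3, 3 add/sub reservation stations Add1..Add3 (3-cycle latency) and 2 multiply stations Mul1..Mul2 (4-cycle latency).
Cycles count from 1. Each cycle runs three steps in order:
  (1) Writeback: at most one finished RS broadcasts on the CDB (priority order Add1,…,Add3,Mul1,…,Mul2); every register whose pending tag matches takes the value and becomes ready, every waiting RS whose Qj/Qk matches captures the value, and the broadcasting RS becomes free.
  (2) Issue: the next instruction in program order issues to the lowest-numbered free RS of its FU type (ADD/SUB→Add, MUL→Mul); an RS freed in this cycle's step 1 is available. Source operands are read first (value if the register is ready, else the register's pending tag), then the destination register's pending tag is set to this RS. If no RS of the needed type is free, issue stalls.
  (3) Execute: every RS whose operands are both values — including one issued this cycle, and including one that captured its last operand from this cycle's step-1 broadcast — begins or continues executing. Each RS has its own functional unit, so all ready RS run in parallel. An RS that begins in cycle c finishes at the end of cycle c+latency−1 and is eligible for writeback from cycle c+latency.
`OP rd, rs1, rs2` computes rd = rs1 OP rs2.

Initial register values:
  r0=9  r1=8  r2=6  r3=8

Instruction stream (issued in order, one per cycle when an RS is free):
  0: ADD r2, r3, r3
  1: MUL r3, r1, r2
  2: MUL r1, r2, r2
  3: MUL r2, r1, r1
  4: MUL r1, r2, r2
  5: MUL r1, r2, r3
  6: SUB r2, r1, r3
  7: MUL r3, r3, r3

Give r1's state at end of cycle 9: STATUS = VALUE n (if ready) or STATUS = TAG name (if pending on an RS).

cycle 1: issue ADD r2<-Add1 // r0:9,r1:8,r2:Add1,r3:8
cycle 2: issue MUL r3<-Mul1 // r0:9,r1:8,r2:Add1,r3:Mul1
cycle 3: issue MUL r1<-Mul2 // r0:9,r1:Mul2,r2:Add1,r3:Mul1
cycle 4: CDB Add1=16; stall // r0:9,r1:Mul2,r2:16,r3:Mul1
cycle 5: stall // r0:9,r1:Mul2,r2:16,r3:Mul1
cycle 6: stall // r0:9,r1:Mul2,r2:16,r3:Mul1
cycle 7: stall // r0:9,r1:Mul2,r2:16,r3:Mul1
cycle 8: CDB Mul1=128; issue MUL r2<-Mul1 // r0:9,r1:Mul2,r2:Mul1,r3:128
cycle 9: CDB Mul2=256; issue MUL r1<-Mul2 // r0:9,r1:Mul2,r2:Mul1,r3:128

STATUS = TAG Mul2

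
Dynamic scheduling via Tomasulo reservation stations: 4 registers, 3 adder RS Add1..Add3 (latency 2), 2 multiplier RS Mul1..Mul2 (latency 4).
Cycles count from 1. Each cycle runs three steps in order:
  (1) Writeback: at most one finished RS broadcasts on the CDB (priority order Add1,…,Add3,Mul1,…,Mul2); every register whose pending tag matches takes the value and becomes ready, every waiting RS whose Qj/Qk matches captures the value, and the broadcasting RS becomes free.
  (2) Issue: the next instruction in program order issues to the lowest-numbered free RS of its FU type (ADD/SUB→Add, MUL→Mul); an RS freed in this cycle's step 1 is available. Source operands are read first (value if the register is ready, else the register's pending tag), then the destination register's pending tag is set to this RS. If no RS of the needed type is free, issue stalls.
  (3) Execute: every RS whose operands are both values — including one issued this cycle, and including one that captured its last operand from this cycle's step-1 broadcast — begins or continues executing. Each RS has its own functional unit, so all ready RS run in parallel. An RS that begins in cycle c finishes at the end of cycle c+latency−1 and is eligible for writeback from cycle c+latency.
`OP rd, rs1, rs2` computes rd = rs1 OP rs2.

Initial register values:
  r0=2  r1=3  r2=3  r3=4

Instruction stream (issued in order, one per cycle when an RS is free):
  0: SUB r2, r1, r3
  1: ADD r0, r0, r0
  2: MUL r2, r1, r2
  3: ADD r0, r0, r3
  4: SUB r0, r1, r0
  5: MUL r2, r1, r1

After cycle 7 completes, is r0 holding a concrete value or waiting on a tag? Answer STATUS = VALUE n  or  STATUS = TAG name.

cycle 1: issue SUB r2<-Add1 // r0:2,r1:3,r2:Add1,r3:4
cycle 2: issue ADD r0<-Add2 // r0:Add2,r1:3,r2:Add1,r3:4
cycle 3: CDB Add1=-1; issue MUL r2<-Mul1 // r0:Add2,r1:3,r2:Mul1,r3:4
cycle 4: CDB Add2=4; issue ADD r0<-Add1 // r0:Add1,r1:3,r2:Mul1,r3:4
cycle 5: issue SUB r0<-Add2 // r0:Add2,r1:3,r2:Mul1,r3:4
cycle 6: CDB Add1=8; issue MUL r2<-Mul2 // r0:Add2,r1:3,r2:Mul2,r3:4
cycle 7: CDB Mul1=-3 // r0:Add2,r1:3,r2:Mul2,r3:4

STATUS = TAG Add2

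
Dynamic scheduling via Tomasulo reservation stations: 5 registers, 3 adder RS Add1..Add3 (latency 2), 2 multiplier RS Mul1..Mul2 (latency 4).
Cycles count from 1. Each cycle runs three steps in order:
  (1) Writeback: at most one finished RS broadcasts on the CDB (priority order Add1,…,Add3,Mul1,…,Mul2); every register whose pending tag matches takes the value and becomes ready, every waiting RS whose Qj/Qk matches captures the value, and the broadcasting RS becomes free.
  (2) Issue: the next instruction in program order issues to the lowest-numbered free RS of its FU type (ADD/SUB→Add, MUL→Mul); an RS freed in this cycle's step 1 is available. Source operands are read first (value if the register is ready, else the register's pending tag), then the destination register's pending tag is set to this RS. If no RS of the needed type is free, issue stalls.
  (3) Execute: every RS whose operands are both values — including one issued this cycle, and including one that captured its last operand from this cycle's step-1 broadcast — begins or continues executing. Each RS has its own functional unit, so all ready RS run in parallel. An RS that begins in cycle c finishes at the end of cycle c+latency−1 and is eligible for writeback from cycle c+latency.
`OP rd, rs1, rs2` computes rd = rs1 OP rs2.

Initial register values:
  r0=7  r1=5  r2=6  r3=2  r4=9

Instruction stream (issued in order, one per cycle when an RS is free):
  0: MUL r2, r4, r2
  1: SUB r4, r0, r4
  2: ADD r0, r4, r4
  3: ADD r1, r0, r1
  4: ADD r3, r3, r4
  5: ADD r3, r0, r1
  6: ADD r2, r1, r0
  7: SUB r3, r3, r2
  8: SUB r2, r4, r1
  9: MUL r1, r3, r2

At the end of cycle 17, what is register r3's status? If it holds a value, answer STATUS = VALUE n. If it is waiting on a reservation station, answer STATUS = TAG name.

  c1: issue MUL r2<-Mul1  regs: r0:7,r1:5,r2:Mul1,r3:2,r4:9
  c2: issue SUB r4<-Add1  regs: r0:7,r1:5,r2:Mul1,r3:2,r4:Add1
  c3: issue ADD r0<-Add2  regs: r0:Add2,r1:5,r2:Mul1,r3:2,r4:Add1
  c4: CDB Add1=-2; issue ADD r1<-Add1  regs: r0:Add2,r1:Add1,r2:Mul1,r3:2,r4:-2
  c5: CDB Mul1=54; issue ADD r3<-Add3  regs: r0:Add2,r1:Add1,r2:54,r3:Add3,r4:-2
  c6: CDB Add2=-4; issue ADD r3<-Add2  regs: r0:-4,r1:Add1,r2:54,r3:Add2,r4:-2
  c7: CDB Add3=0; issue ADD r2<-Add3  regs: r0:-4,r1:Add1,r2:Add3,r3:Add2,r4:-2
  c8: CDB Add1=1; issue SUB r3<-Add1  regs: r0:-4,r1:1,r2:Add3,r3:Add1,r4:-2
  c9: stall  regs: r0:-4,r1:1,r2:Add3,r3:Add1,r4:-2
  c10: CDB Add2=-3; issue SUB r2<-Add2  regs: r0:-4,r1:1,r2:Add2,r3:Add1,r4:-2
  c11: CDB Add3=-3; issue MUL r1<-Mul1  regs: r0:-4,r1:Mul1,r2:Add2,r3:Add1,r4:-2
  c12: CDB Add2=-3  regs: r0:-4,r1:Mul1,r2:-3,r3:Add1,r4:-2
  c13: CDB Add1=0  regs: r0:-4,r1:Mul1,r2:-3,r3:0,r4:-2
  c14: -  regs: r0:-4,r1:Mul1,r2:-3,r3:0,r4:-2
  c15: -  regs: r0:-4,r1:Mul1,r2:-3,r3:0,r4:-2
  c16: -  regs: r0:-4,r1:Mul1,r2:-3,r3:0,r4:-2
  c17: CDB Mul1=0  regs: r0:-4,r1:0,r2:-3,r3:0,r4:-2

STATUS = VALUE 0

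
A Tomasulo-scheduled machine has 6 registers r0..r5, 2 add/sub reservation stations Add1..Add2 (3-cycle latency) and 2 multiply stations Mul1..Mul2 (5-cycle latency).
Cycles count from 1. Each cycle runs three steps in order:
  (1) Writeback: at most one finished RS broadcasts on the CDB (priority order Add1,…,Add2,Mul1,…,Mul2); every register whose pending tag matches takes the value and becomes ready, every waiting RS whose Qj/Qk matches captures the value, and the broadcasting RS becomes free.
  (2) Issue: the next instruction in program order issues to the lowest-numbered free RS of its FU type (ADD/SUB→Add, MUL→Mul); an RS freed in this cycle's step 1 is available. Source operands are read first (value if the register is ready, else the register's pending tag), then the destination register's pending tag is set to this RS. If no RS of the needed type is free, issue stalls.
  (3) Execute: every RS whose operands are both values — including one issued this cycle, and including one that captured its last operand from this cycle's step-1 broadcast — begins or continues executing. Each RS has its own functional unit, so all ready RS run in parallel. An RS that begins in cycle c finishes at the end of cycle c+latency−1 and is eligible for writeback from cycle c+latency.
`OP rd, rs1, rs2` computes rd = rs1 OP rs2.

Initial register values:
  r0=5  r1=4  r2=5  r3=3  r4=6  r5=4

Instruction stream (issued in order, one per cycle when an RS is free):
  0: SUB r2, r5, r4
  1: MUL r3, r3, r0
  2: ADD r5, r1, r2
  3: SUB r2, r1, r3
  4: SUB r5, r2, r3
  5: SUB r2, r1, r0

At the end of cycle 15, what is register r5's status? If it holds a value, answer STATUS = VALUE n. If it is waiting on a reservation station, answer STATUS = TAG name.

STATUS = VALUE -26

  c1: issue SUB r2<-Add1  regs: r0:5,r1:4,r2:Add1,r3:3,r4:6,r5:4
  c2: issue MUL r3<-Mul1  regs: r0:5,r1:4,r2:Add1,r3:Mul1,r4:6,r5:4
  c3: issue ADD r5<-Add2  regs: r0:5,r1:4,r2:Add1,r3:Mul1,r4:6,r5:Add2
  c4: CDB Add1=-2; issue SUB r2<-Add1  regs: r0:5,r1:4,r2:Add1,r3:Mul1,r4:6,r5:Add2
  c5: stall  regs: r0:5,r1:4,r2:Add1,r3:Mul1,r4:6,r5:Add2
  c6: stall  regs: r0:5,r1:4,r2:Add1,r3:Mul1,r4:6,r5:Add2
  c7: CDB Add2=2; issue SUB r5<-Add2  regs: r0:5,r1:4,r2:Add1,r3:Mul1,r4:6,r5:Add2
  c8: CDB Mul1=15; stall  regs: r0:5,r1:4,r2:Add1,r3:15,r4:6,r5:Add2
  c9: stall  regs: r0:5,r1:4,r2:Add1,r3:15,r4:6,r5:Add2
  c10: stall  regs: r0:5,r1:4,r2:Add1,r3:15,r4:6,r5:Add2
  c11: CDB Add1=-11; issue SUB r2<-Add1  regs: r0:5,r1:4,r2:Add1,r3:15,r4:6,r5:Add2
  c12: -  regs: r0:5,r1:4,r2:Add1,r3:15,r4:6,r5:Add2
  c13: -  regs: r0:5,r1:4,r2:Add1,r3:15,r4:6,r5:Add2
  c14: CDB Add1=-1  regs: r0:5,r1:4,r2:-1,r3:15,r4:6,r5:Add2
  c15: CDB Add2=-26  regs: r0:5,r1:4,r2:-1,r3:15,r4:6,r5:-26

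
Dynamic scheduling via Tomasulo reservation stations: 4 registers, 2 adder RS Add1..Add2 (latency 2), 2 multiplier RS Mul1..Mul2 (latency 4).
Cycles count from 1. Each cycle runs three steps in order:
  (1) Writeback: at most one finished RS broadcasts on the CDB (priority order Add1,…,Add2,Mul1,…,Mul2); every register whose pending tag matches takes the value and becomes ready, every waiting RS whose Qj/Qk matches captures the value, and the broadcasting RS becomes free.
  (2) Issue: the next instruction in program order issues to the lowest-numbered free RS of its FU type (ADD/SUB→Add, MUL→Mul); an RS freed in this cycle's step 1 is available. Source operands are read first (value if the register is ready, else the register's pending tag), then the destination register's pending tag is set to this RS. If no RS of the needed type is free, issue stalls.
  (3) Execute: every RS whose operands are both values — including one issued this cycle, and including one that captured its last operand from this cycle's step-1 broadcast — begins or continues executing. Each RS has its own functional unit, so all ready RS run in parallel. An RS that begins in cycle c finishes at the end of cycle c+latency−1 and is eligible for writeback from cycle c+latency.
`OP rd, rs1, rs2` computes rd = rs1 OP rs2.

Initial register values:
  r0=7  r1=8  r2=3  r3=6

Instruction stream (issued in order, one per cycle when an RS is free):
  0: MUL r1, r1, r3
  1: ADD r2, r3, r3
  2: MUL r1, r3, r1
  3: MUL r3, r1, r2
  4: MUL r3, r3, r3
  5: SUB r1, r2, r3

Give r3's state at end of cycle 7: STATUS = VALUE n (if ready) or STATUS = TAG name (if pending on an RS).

c1: issue MUL r1<-Mul1 | r0:7,r1:Mul1,r2:3,r3:6
c2: issue ADD r2<-Add1 | r0:7,r1:Mul1,r2:Add1,r3:6
c3: issue MUL r1<-Mul2 | r0:7,r1:Mul2,r2:Add1,r3:6
c4: CDB Add1=12; stall | r0:7,r1:Mul2,r2:12,r3:6
c5: CDB Mul1=48; issue MUL r3<-Mul1 | r0:7,r1:Mul2,r2:12,r3:Mul1
c6: stall | r0:7,r1:Mul2,r2:12,r3:Mul1
c7: stall | r0:7,r1:Mul2,r2:12,r3:Mul1

STATUS = TAG Mul1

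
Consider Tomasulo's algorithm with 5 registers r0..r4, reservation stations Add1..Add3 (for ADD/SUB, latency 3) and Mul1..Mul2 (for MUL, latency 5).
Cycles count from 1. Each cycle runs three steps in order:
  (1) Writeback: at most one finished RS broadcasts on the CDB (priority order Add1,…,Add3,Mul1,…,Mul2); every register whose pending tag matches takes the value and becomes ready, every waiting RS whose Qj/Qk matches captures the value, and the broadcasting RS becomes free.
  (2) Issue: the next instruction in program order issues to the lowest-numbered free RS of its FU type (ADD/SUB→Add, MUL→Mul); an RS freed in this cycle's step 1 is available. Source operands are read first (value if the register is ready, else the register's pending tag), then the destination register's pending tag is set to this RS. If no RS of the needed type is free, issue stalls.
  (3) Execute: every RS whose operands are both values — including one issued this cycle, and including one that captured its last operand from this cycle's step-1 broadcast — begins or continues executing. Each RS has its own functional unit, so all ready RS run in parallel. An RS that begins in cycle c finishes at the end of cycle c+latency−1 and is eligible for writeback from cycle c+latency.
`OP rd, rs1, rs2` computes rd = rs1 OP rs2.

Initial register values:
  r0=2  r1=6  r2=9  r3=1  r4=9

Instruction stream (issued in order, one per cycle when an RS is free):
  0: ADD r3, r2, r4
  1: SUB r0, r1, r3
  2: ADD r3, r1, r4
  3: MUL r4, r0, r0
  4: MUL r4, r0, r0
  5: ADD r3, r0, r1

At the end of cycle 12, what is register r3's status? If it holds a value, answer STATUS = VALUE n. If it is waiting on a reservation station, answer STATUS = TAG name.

  c1: issue ADD r3<-Add1  regs: r0:2,r1:6,r2:9,r3:Add1,r4:9
  c2: issue SUB r0<-Add2  regs: r0:Add2,r1:6,r2:9,r3:Add1,r4:9
  c3: issue ADD r3<-Add3  regs: r0:Add2,r1:6,r2:9,r3:Add3,r4:9
  c4: CDB Add1=18; issue MUL r4<-Mul1  regs: r0:Add2,r1:6,r2:9,r3:Add3,r4:Mul1
  c5: issue MUL r4<-Mul2  regs: r0:Add2,r1:6,r2:9,r3:Add3,r4:Mul2
  c6: CDB Add3=15; issue ADD r3<-Add1  regs: r0:Add2,r1:6,r2:9,r3:Add1,r4:Mul2
  c7: CDB Add2=-12  regs: r0:-12,r1:6,r2:9,r3:Add1,r4:Mul2
  c8: -  regs: r0:-12,r1:6,r2:9,r3:Add1,r4:Mul2
  c9: -  regs: r0:-12,r1:6,r2:9,r3:Add1,r4:Mul2
  c10: CDB Add1=-6  regs: r0:-12,r1:6,r2:9,r3:-6,r4:Mul2
  c11: -  regs: r0:-12,r1:6,r2:9,r3:-6,r4:Mul2
  c12: CDB Mul1=144  regs: r0:-12,r1:6,r2:9,r3:-6,r4:Mul2

STATUS = VALUE -6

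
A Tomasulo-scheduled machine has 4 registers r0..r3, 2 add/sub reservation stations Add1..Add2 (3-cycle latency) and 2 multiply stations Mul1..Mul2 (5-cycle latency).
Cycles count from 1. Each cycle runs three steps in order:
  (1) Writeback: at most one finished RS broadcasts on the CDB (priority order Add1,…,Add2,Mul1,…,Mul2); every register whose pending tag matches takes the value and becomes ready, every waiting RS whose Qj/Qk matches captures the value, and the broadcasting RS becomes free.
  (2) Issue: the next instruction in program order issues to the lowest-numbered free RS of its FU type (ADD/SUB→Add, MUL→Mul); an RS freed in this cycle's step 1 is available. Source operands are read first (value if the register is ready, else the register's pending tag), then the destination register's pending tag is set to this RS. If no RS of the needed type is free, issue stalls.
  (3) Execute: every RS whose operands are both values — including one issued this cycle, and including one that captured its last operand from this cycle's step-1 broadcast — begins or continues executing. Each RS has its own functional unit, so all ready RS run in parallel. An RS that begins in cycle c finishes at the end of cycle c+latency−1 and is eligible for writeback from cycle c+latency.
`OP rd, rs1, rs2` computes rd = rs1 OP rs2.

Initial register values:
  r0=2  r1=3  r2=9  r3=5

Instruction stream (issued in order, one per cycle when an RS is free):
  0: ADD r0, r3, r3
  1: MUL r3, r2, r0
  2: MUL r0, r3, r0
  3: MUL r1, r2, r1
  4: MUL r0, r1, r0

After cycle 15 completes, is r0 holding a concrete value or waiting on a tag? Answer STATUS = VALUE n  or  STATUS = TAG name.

STATUS = TAG Mul1

cycle 1: issue ADD r0<-Add1 // r0:Add1,r1:3,r2:9,r3:5
cycle 2: issue MUL r3<-Mul1 // r0:Add1,r1:3,r2:9,r3:Mul1
cycle 3: issue MUL r0<-Mul2 // r0:Mul2,r1:3,r2:9,r3:Mul1
cycle 4: CDB Add1=10; stall // r0:Mul2,r1:3,r2:9,r3:Mul1
cycle 5: stall // r0:Mul2,r1:3,r2:9,r3:Mul1
cycle 6: stall // r0:Mul2,r1:3,r2:9,r3:Mul1
cycle 7: stall // r0:Mul2,r1:3,r2:9,r3:Mul1
cycle 8: stall // r0:Mul2,r1:3,r2:9,r3:Mul1
cycle 9: CDB Mul1=90; issue MUL r1<-Mul1 // r0:Mul2,r1:Mul1,r2:9,r3:90
cycle 10: stall // r0:Mul2,r1:Mul1,r2:9,r3:90
cycle 11: stall // r0:Mul2,r1:Mul1,r2:9,r3:90
cycle 12: stall // r0:Mul2,r1:Mul1,r2:9,r3:90
cycle 13: stall // r0:Mul2,r1:Mul1,r2:9,r3:90
cycle 14: CDB Mul1=27; issue MUL r0<-Mul1 // r0:Mul1,r1:27,r2:9,r3:90
cycle 15: CDB Mul2=900 // r0:Mul1,r1:27,r2:9,r3:90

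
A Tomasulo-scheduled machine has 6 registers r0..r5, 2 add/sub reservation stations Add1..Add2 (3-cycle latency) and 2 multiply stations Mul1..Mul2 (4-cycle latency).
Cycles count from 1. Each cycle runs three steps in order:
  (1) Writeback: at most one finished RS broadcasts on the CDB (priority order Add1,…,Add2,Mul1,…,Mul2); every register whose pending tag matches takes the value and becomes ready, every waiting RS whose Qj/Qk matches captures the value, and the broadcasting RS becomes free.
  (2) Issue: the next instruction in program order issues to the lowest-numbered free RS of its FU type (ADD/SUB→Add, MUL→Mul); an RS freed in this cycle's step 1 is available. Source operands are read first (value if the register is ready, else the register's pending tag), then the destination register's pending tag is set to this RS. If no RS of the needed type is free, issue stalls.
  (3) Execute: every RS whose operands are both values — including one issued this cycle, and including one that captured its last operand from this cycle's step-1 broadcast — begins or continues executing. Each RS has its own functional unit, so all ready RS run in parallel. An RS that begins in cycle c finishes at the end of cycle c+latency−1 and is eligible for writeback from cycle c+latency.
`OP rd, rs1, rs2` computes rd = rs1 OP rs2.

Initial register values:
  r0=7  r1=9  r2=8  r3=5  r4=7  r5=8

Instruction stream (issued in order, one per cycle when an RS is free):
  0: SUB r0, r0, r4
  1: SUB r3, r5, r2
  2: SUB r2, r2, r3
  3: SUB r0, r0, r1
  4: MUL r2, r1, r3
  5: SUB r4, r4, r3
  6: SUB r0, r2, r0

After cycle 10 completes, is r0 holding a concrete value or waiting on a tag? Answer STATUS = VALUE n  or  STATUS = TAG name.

cycle 1: issue SUB r0<-Add1 // r0:Add1,r1:9,r2:8,r3:5,r4:7,r5:8
cycle 2: issue SUB r3<-Add2 // r0:Add1,r1:9,r2:8,r3:Add2,r4:7,r5:8
cycle 3: stall // r0:Add1,r1:9,r2:8,r3:Add2,r4:7,r5:8
cycle 4: CDB Add1=0; issue SUB r2<-Add1 // r0:0,r1:9,r2:Add1,r3:Add2,r4:7,r5:8
cycle 5: CDB Add2=0; issue SUB r0<-Add2 // r0:Add2,r1:9,r2:Add1,r3:0,r4:7,r5:8
cycle 6: issue MUL r2<-Mul1 // r0:Add2,r1:9,r2:Mul1,r3:0,r4:7,r5:8
cycle 7: stall // r0:Add2,r1:9,r2:Mul1,r3:0,r4:7,r5:8
cycle 8: CDB Add1=8; issue SUB r4<-Add1 // r0:Add2,r1:9,r2:Mul1,r3:0,r4:Add1,r5:8
cycle 9: CDB Add2=-9; issue SUB r0<-Add2 // r0:Add2,r1:9,r2:Mul1,r3:0,r4:Add1,r5:8
cycle 10: CDB Mul1=0 // r0:Add2,r1:9,r2:0,r3:0,r4:Add1,r5:8

STATUS = TAG Add2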